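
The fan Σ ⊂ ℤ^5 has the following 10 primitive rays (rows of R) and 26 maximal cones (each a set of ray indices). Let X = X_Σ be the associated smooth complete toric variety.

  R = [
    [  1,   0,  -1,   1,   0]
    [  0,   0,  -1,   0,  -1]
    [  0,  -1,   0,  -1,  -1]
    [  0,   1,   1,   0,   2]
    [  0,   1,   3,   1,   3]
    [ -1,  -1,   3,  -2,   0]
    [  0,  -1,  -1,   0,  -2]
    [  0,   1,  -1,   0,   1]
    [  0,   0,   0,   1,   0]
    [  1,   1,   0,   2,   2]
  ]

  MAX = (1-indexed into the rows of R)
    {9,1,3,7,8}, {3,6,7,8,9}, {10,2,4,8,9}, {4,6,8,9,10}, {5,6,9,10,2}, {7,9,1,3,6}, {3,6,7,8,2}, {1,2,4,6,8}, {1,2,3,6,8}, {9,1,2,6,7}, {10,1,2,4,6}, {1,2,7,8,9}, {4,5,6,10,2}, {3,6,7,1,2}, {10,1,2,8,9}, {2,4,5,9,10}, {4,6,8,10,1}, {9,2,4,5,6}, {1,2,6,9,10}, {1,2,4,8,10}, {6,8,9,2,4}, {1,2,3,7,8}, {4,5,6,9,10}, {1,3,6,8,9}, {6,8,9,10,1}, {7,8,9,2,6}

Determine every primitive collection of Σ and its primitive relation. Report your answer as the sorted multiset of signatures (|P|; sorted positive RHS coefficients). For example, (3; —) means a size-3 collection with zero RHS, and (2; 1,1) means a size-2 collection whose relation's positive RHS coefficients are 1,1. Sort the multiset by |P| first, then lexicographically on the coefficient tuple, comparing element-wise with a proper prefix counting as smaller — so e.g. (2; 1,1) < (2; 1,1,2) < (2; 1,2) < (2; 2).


|primitive collections| = 14. Relations:

  {4,7}:  v_{4} + v_{7} = 0  so sig = (2; —)
  {3,5}:  v_{3} + v_{5} = v_{6} + v_{10}  so sig = (2; 1,1)
  {7,10}:  v_{7} + v_{10} = v_{1} + v_{9}  so sig = (2; 1,1)
  {3,4}:  v_{3} + v_{4} = v_{1} + v_{6} + v_{8}  so sig = (2; 1,1,1)
  {5,7}:  v_{5} + v_{7} = v_{2} + v_{6} + v_{9} + v_{10}  so sig = (2; 1,1,1,1)
  {3,10}:  v_{3} + v_{10} = 2·v_{1} + v_{6} + v_{8} + v_{9}  so sig = (2; 1,1,1,2)
  {1,5}:  v_{1} + v_{5} = v_{2} + v_{6} + 2·v_{10}  so sig = (2; 1,1,2)
  {5,8}:  v_{5} + v_{8} = 2·v_{4} + v_{9}  so sig = (2; 1,2)
  {1,4,9}:  v_{1} + v_{4} + v_{9} = v_{10}  so sig = (3; 1)
  {2,3,9}:  v_{2} + v_{3} + v_{9} = v_{7}  so sig = (3; 1)
  {1,6,7,8}:  v_{1} + v_{6} + v_{7} + v_{8} = v_{3}  so sig = (4; 1)
  {2,6,8,10}:  v_{2} + v_{6} + v_{8} + v_{10} = v_{4}  so sig = (4; 1)
  {1,2,6,8,9}:  v_{1} + v_{2} + v_{6} + v_{8} + v_{9} = 0  so sig = (5; —)
  {2,4,6,9,10}:  v_{2} + v_{4} + v_{6} + v_{9} + v_{10} = v_{5}  so sig = (5; 1)

Sorted signature multiset PRS(X):
[(2; —), (2; 1,1), (2; 1,1), (2; 1,1,1), (2; 1,1,1,1), (2; 1,1,1,2), (2; 1,1,2), (2; 1,2), (3; 1), (3; 1), (4; 1), (4; 1), (5; —), (5; 1)]


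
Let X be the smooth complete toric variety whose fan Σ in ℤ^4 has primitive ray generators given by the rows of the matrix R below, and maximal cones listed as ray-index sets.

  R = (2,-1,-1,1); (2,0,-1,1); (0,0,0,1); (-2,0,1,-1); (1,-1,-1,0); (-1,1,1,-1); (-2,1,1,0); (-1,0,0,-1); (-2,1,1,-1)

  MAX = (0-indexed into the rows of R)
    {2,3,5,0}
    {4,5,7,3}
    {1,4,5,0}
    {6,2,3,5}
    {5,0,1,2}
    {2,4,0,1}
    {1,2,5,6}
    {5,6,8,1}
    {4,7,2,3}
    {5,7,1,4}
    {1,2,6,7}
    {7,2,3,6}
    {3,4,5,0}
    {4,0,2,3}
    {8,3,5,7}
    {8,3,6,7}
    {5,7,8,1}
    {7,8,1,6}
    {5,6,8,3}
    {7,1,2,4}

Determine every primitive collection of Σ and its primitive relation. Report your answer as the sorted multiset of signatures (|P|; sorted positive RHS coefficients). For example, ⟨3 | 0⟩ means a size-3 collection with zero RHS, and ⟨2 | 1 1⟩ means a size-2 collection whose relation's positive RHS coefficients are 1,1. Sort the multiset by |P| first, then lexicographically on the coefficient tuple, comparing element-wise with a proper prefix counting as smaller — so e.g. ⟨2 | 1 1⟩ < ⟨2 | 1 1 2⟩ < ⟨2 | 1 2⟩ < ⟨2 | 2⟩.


10 collections generate NE(X_Σ); each relation:

  {0,8}:  v_{0} + v_{8} = 0  ⟹  sig = ⟨2 | 0⟩
  {1,3}:  v_{1} + v_{3} = 0  ⟹  sig = ⟨2 | 0⟩
  {0,6}:  v_{0} + v_{6} = v_{2}  ⟹  sig = ⟨2 | 1⟩
  {0,7}:  v_{0} + v_{7} = v_{4}  ⟹  sig = ⟨2 | 1⟩
  {2,8}:  v_{2} + v_{8} = v_{6}  ⟹  sig = ⟨2 | 1⟩
  {4,8}:  v_{4} + v_{8} = v_{7}  ⟹  sig = ⟨2 | 1⟩
  {4,6}:  v_{4} + v_{6} = v_{2} + v_{7}  ⟹  sig = ⟨2 | 1 1⟩
  {2,4,5}:  v_{2} + v_{4} + v_{5} = 0  ⟹  sig = ⟨3 | 0⟩
  {2,5,7}:  v_{2} + v_{5} + v_{7} = v_{8}  ⟹  sig = ⟨3 | 1⟩
  {5,6,7}:  v_{5} + v_{6} + v_{7} = 2·v_{8}  ⟹  sig = ⟨3 | 2⟩

Hence PRS(X_Σ) =
    ⟨2 | 0⟩
    ⟨2 | 0⟩
    ⟨2 | 1⟩
    ⟨2 | 1⟩
    ⟨2 | 1⟩
    ⟨2 | 1⟩
    ⟨2 | 1 1⟩
    ⟨3 | 0⟩
    ⟨3 | 1⟩
    ⟨3 | 2⟩


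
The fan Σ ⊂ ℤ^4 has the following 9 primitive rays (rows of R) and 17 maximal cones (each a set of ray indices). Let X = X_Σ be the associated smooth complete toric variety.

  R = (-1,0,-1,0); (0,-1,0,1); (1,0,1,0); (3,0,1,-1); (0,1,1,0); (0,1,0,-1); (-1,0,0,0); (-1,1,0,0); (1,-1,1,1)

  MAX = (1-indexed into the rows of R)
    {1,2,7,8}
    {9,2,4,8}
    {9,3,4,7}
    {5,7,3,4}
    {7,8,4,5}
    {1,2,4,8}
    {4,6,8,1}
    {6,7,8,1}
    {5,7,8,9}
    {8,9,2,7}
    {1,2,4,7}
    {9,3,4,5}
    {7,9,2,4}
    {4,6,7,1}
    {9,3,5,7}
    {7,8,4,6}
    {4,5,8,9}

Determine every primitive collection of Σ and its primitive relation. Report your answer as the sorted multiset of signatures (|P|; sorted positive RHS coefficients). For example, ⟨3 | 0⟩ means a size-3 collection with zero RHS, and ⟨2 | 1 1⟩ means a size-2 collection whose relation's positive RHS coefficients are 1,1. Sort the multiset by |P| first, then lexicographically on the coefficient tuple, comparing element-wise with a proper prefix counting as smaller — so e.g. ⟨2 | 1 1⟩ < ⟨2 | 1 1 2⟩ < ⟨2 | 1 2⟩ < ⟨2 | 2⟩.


|primitive collections| = 14. Relations:

  • {1,3}:  v_{1} + v_{3} = 0  ⇒ sig = ⟨2 | 0⟩
  • {2,6}:  v_{2} + v_{6} = 0  ⇒ sig = ⟨2 | 0⟩
  • {1,5}:  v_{1} + v_{5} = v_{8}  ⇒ sig = ⟨2 | 1⟩
  • {1,9}:  v_{1} + v_{9} = v_{2}  ⇒ sig = ⟨2 | 1⟩
  • {2,3}:  v_{2} + v_{3} = v_{9}  ⇒ sig = ⟨2 | 1⟩
  • {3,8}:  v_{3} + v_{8} = v_{5}  ⇒ sig = ⟨2 | 1⟩
  • {6,9}:  v_{6} + v_{9} = v_{3}  ⇒ sig = ⟨2 | 1⟩
  • {2,5}:  v_{2} + v_{5} = v_{8} + v_{9}  ⇒ sig = ⟨2 | 1 1⟩
  • {3,6}:  v_{3} + v_{6} = v_{4} + v_{7} + v_{8}  ⇒ sig = ⟨2 | 1 1 1⟩
  • {5,6}:  v_{5} + v_{6} = v_{4} + v_{7} + 2·v_{8}  ⇒ sig = ⟨2 | 1 1 2⟩
  • {1,4,7,8}:  v_{1} + v_{4} + v_{7} + v_{8} = v_{6}  ⇒ sig = ⟨4 | 1⟩
  • {2,4,7,8}:  v_{2} + v_{4} + v_{7} + v_{8} = v_{3}  ⇒ sig = ⟨4 | 1⟩
  • {4,7,8,9}:  v_{4} + v_{7} + v_{8} + v_{9} = 2·v_{3}  ⇒ sig = ⟨4 | 2⟩
  • {4,5,7,9}:  v_{4} + v_{5} + v_{7} + v_{9} = 3·v_{3}  ⇒ sig = ⟨4 | 3⟩

Sorted signature multiset PRS(X):
    |P|=2: 10 collections, coeffs (), (), (1), (1), (1), (1), (1), (1,1), (1,1,1), (1,1,2)
    |P|=4: 4 collections, coeffs (1), (1), (2), (3)


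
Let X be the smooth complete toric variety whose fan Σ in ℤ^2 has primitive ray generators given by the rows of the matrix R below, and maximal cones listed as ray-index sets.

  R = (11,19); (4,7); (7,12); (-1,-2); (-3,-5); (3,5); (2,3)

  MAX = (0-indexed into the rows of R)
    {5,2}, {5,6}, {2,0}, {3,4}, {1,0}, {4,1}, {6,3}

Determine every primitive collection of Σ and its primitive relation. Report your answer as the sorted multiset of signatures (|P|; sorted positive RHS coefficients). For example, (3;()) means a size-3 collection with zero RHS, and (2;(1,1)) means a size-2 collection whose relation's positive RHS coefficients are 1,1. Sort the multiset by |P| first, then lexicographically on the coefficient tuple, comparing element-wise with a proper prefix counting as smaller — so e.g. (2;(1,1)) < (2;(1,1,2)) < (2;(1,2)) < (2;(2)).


Minimal non-faces — 14 found among 7 rays, 7 max cones:

  • {4,5}:  v_{4} + v_{5} = 0  ⟹  sig = (2;())
  • {1,2}:  v_{1} + v_{2} = v_{0}  ⟹  sig = (2;(1))
  • {1,3}:  v_{1} + v_{3} = v_{5}  ⟹  sig = (2;(1))
  • {1,5}:  v_{1} + v_{5} = v_{2}  ⟹  sig = (2;(1))
  • {2,4}:  v_{2} + v_{4} = v_{1}  ⟹  sig = (2;(1))
  • {3,5}:  v_{3} + v_{5} = v_{6}  ⟹  sig = (2;(1))
  • {4,6}:  v_{4} + v_{6} = v_{3}  ⟹  sig = (2;(1))
  • {0,3}:  v_{0} + v_{3} = v_{2} + v_{5}  ⟹  sig = (2;(1,1))
  • {0,6}:  v_{0} + v_{6} = v_{2} + 2·v_{5}  ⟹  sig = (2;(1,2))
  • {0,4}:  v_{0} + v_{4} = 2·v_{1}  ⟹  sig = (2;(2))
  • {0,5}:  v_{0} + v_{5} = 2·v_{2}  ⟹  sig = (2;(2))
  • {1,6}:  v_{1} + v_{6} = 2·v_{5}  ⟹  sig = (2;(2))
  • {2,3}:  v_{2} + v_{3} = 2·v_{5}  ⟹  sig = (2;(2))
  • {2,6}:  v_{2} + v_{6} = 3·v_{5}  ⟹  sig = (2;(3))

so the primitive-relation signature multiset is
{ (2;()),  (2;(1)) ×6,  (2;(1,1)),  (2;(1,2)),  (2;(2)) ×4,  (2;(3)) }


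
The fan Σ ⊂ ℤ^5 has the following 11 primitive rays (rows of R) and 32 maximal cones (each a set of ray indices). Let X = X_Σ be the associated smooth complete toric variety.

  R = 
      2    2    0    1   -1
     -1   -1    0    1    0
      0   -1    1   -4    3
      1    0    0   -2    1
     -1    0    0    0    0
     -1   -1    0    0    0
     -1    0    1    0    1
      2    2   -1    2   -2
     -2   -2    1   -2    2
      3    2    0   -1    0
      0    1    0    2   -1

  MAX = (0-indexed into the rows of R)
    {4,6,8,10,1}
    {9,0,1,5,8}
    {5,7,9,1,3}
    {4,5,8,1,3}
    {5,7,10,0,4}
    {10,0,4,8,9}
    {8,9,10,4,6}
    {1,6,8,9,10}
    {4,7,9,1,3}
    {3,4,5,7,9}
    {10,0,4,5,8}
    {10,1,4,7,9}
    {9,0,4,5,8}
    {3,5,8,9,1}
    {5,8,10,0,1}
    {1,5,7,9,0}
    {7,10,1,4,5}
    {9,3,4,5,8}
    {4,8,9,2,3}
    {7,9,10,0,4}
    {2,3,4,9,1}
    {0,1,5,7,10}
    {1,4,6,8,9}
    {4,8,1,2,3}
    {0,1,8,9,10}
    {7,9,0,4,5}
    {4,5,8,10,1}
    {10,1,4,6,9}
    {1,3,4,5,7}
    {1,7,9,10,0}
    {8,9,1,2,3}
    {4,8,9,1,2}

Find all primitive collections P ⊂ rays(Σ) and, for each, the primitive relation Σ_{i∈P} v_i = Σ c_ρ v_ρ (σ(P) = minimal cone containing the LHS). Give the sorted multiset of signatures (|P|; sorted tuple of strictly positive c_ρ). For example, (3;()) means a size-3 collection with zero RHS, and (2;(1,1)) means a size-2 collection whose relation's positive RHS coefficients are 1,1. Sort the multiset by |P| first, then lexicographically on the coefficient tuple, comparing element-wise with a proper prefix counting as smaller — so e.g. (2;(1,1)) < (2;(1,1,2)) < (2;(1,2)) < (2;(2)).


17 minimal non-faces of Δ(Σ) (on 11 rays):

  {7,8}:  v_{7} + v_{8} = 0  →  sig = (2;())
  {0,3}:  v_{0} + v_{3} = v_{9}  →  sig = (2;(1))
  {2,5}:  v_{2} + v_{5} = v_{3} + v_{8}  →  sig = (2;(1,1))
  {5,6}:  v_{5} + v_{6} = v_{8} + v_{10}  →  sig = (2;(1,1))
  {3,10}:  v_{3} + v_{10} = v_{1} + v_{4} + v_{9}  →  sig = (2;(1,1,1))
  {2,7}:  v_{2} + v_{7} = v_{1} + v_{3} + v_{4} + v_{9}  →  sig = (2;(1,1,1,1))
  {6,7}:  v_{6} + v_{7} = v_{1} + v_{4} + v_{9} + v_{10}  →  sig = (2;(1,1,1,1))
  {0,2}:  v_{0} + v_{2} = v_{1} + v_{4} + v_{8} + 2·v_{9}  →  sig = (2;(1,1,1,2))
  {0,6}:  v_{0} + v_{6} = v_{8} + v_{9} + 2·v_{10}  →  sig = (2;(1,1,2))
  {2,10}:  v_{2} + v_{10} = 2·v_{1} + 2·v_{4} + v_{8} + 2·v_{9}  →  sig = (2;(1,2,2,2))
  {3,6}:  v_{3} + v_{6} = 2·v_{1} + 2·v_{4} + v_{8} + 2·v_{9}  →  sig = (2;(1,2,2,2))
  {2,6}:  v_{2} + v_{6} = 3·v_{1} + 3·v_{4} + 2·v_{8} + 3·v_{9}  →  sig = (2;(2,3,3,3))
  {0,1,4}:  v_{0} + v_{1} + v_{4} = v_{10}  →  sig = (3;(1))
  {5,9,10}:  v_{5} + v_{9} + v_{10} = v_{0}  →  sig = (3;(1))
  {1,4,5,9}:  v_{1} + v_{4} + v_{5} + v_{9} = 0  →  sig = (4;())
  {1,3,4,8,9}:  v_{1} + v_{3} + v_{4} + v_{8} + v_{9} = v_{2}  →  sig = (5;(1))
  {1,4,8,9,10}:  v_{1} + v_{4} + v_{8} + v_{9} + v_{10} = v_{6}  →  sig = (5;(1))

Hence PRS(X_Σ) =
    |P|=2: 12 collections, coeffs (), (1), (1,1), (1,1), (1,1,1), (1,1,1,1), (1,1,1,1), (1,1,1,2), (1,1,2), (1,2,2,2), (1,2,2,2), (2,3,3,3)
    |P|=3: 2 collections, coeffs (1), (1)
    |P|=4: 1 collection, coeffs ()
    |P|=5: 2 collections, coeffs (1), (1)


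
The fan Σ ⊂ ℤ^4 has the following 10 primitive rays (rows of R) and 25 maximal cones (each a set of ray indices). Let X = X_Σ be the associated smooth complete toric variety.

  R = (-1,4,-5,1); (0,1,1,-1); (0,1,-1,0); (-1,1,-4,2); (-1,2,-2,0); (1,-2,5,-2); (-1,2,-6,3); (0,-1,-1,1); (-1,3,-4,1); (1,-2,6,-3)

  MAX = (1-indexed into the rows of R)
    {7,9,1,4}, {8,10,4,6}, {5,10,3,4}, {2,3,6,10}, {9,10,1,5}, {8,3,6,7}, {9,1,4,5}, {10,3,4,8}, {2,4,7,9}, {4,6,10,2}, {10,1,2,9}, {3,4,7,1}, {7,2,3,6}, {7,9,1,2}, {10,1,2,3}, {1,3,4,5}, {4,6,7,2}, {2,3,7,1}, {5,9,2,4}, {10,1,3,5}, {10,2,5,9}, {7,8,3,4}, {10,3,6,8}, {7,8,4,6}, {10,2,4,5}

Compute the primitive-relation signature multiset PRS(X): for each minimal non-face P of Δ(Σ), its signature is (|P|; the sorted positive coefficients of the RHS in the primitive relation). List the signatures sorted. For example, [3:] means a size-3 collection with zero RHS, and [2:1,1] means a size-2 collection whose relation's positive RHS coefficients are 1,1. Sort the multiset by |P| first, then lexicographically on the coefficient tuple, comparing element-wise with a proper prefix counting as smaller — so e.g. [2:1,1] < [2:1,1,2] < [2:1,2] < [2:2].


Primitive collections (17):

  • {2,8}:  v_{2} + v_{8} = 0  ⇒ sig = [2:]
  • {7,10}:  v_{7} + v_{10} = 0  ⇒ sig = [2:]
  • {3,9}:  v_{3} + v_{9} = v_{1}  ⇒ sig = [2:1]
  • {6,9}:  v_{6} + v_{9} = v_{2}  ⇒ sig = [2:1]
  • {1,6}:  v_{1} + v_{6} = v_{2} + v_{3}  ⇒ sig = [2:1,1]
  • {5,7}:  v_{5} + v_{7} = v_{4} + v_{9}  ⇒ sig = [2:1,1]
  • {8,9}:  v_{8} + v_{9} = v_{3} + v_{4}  ⇒ sig = [2:1,1]
  • {5,6}:  v_{5} + v_{6} = v_{2} + v_{4} + v_{10}  ⇒ sig = [2:1,1,1]
  • {5,8}:  v_{5} + v_{8} = v_{3} + 2·v_{4} + v_{10}  ⇒ sig = [2:1,1,2]
  • {1,8}:  v_{1} + v_{8} = 2·v_{3} + v_{4}  ⇒ sig = [2:1,2]
  • {3,4,6}:  v_{3} + v_{4} + v_{6} = 0  ⇒ sig = [3:]
  • {2,3,4}:  v_{2} + v_{3} + v_{4} = v_{9}  ⇒ sig = [3:1]
  • {4,9,10}:  v_{4} + v_{9} + v_{10} = v_{5}  ⇒ sig = [3:1]
  • {1,4,10}:  v_{1} + v_{4} + v_{10} = v_{3} + v_{5}  ⇒ sig = [3:1,1]
  • {2,3,5}:  v_{2} + v_{3} + v_{5} = 2·v_{9} + v_{10}  ⇒ sig = [3:1,2]
  • {1,2,5}:  v_{1} + v_{2} + v_{5} = 3·v_{9} + v_{10}  ⇒ sig = [3:1,3]
  • {1,2,4}:  v_{1} + v_{2} + v_{4} = 2·v_{9}  ⇒ sig = [3:2]

Signatures (|P|; sorted positive RHS coefficients), sorted:
{ [2:] ×2,  [2:1] ×2,  [2:1,1] ×3,  [2:1,1,1],  [2:1,1,2],  [2:1,2],  [3:],  [3:1] ×2,  [3:1,1],  [3:1,2],  [3:1,3],  [3:2] }


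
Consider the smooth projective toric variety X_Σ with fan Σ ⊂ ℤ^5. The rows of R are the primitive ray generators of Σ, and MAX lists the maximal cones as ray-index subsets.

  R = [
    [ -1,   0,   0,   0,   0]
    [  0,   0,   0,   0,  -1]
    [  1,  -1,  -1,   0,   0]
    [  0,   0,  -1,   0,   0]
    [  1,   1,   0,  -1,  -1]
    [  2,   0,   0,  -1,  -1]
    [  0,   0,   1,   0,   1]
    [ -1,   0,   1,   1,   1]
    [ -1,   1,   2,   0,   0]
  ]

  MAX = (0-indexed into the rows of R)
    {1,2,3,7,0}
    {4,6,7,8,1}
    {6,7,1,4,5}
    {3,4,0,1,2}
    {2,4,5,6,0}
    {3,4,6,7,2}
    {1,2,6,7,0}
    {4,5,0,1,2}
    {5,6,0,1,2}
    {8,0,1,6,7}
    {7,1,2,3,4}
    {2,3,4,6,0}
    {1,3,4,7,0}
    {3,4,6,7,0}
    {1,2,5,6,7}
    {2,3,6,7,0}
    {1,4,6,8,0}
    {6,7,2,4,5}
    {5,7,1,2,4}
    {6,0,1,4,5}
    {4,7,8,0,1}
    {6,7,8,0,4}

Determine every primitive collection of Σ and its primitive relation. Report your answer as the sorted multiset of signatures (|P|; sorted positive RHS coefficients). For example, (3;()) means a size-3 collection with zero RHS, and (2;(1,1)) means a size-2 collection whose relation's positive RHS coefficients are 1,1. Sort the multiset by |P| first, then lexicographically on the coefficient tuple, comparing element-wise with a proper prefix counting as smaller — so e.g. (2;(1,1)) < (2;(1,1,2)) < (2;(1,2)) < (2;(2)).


Δ(Σ) — 9 vertices, 9 min non-faces:

  P={2,8}:  v_{2} + v_{8} = v_{1} + v_{6}  ⟹  sig = (2;(1,1))
  P={3,5}:  v_{3} + v_{5} = v_{2} + v_{4}  ⟹  sig = (2;(1,1))
  P={3,8}:  v_{3} + v_{8} = v_{0} + v_{4} + v_{7}  ⟹  sig = (2;(1,1,1))
  P={5,8}:  v_{5} + v_{8} = 2·v_{1} + v_{4} + 2·v_{6}  ⟹  sig = (2;(1,2,2))
  P={1,3,6}:  v_{1} + v_{3} + v_{6} = 0  ⟹  sig = (3;())
  P={0,5,7}:  v_{0} + v_{5} + v_{7} = v_{1} + v_{6}  ⟹  sig = (3;(1,1))
  P={0,2,4,7}:  v_{0} + v_{2} + v_{4} + v_{7} = 0  ⟹  sig = (4;())
  P={1,2,4,6}:  v_{1} + v_{2} + v_{4} + v_{6} = v_{5}  ⟹  sig = (4;(1))
  P={0,1,4,6,7}:  v_{0} + v_{1} + v_{4} + v_{6} + v_{7} = v_{8}  ⟹  sig = (5;(1))

Hence PRS(X_Σ) =
{ (2;(1,1)) ×2,  (2;(1,1,1)),  (2;(1,2,2)),  (3;()),  (3;(1,1)),  (4;()),  (4;(1)),  (5;(1)) }


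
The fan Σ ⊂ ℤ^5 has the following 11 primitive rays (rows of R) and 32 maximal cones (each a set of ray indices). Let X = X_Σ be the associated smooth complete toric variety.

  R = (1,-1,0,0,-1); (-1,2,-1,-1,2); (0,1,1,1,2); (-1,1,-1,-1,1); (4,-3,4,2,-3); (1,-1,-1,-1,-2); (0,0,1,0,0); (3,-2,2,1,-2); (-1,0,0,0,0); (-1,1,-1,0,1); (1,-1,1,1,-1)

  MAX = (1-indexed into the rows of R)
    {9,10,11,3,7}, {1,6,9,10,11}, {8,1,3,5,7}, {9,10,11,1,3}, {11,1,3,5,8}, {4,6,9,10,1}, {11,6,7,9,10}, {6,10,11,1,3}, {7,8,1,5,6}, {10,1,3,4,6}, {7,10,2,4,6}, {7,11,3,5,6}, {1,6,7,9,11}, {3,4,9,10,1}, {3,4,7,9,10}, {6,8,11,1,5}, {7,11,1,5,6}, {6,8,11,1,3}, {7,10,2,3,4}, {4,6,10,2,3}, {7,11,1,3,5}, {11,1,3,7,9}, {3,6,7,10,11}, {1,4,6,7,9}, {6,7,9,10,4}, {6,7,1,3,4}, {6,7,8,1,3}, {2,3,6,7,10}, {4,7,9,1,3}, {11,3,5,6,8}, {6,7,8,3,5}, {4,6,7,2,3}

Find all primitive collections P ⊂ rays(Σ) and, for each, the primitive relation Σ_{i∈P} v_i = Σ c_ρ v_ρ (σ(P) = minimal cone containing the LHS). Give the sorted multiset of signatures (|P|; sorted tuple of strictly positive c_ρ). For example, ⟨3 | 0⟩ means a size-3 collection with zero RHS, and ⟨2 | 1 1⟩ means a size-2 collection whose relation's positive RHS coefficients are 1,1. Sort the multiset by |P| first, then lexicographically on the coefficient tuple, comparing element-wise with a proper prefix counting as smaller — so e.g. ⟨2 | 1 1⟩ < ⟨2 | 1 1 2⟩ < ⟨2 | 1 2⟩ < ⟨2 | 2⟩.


Primitive collections (18):

  P={4,11}:  v_{4} + v_{11} = 0  ⟹  sig = ⟨2 | 0⟩
  P={4,5}:  v_{4} + v_{5} = v_{7} + v_{8}  ⟹  sig = ⟨2 | 1 1⟩
  P={1,2}:  v_{1} + v_{2} = v_{3} + v_{4} + v_{6}  ⟹  sig = ⟨2 | 1 1 1⟩
  P={2,9}:  v_{2} + v_{9} = v_{4} + v_{7} + v_{10}  ⟹  sig = ⟨2 | 1 1 1⟩
  P={8,9}:  v_{8} + v_{9} = v_{1} + v_{7} + v_{11}  ⟹  sig = ⟨2 | 1 1 1⟩
  P={8,10}:  v_{8} + v_{10} = v_{3} + v_{6} + v_{11}  ⟹  sig = ⟨2 | 1 1 1⟩
  P={2,11}:  v_{2} + v_{11} = v_{3} + v_{6} + v_{7} + v_{10}  ⟹  sig = ⟨2 | 1 1 1 1⟩
  P={4,8}:  v_{4} + v_{8} = v_{1} + v_{3} + v_{6} + v_{7}  ⟹  sig = ⟨2 | 1 1 1 1⟩
  P={5,10}:  v_{5} + v_{10} = v_{3} + v_{6} + v_{7} + 2·v_{11}  ⟹  sig = ⟨2 | 1 1 1 2⟩
  P={2,8}:  v_{2} + v_{8} = 2·v_{3} + 2·v_{6} + v_{7}  ⟹  sig = ⟨2 | 1 2 2⟩
  P={5,9}:  v_{5} + v_{9} = v_{1} + 2·v_{7} + 2·v_{11}  ⟹  sig = ⟨2 | 1 2 2⟩
  P={2,5}:  v_{2} + v_{5} = 2·v_{3} + 2·v_{6} + 2·v_{7} + v_{11}  ⟹  sig = ⟨2 | 1 2 2 2⟩
  P={1,7,10}:  v_{1} + v_{7} + v_{10} = 0  ⟹  sig = ⟨3 | 0⟩
  P={3,6,9}:  v_{3} + v_{6} + v_{9} = 0  ⟹  sig = ⟨3 | 0⟩
  P={7,8,11}:  v_{7} + v_{8} + v_{11} = v_{5}  ⟹  sig = ⟨3 | 1⟩
  P={1,3,5,6}:  v_{1} + v_{3} + v_{5} + v_{6} = 2·v_{8}  ⟹  sig = ⟨4 | 2⟩
  P={1,3,6,7,11}:  v_{1} + v_{3} + v_{6} + v_{7} + v_{11} = v_{8}  ⟹  sig = ⟨5 | 1⟩
  P={3,4,6,7,10}:  v_{3} + v_{4} + v_{6} + v_{7} + v_{10} = v_{2}  ⟹  sig = ⟨5 | 1⟩

Signatures (|P|; sorted positive RHS coefficients), sorted:
{ ⟨2 | 0⟩,  ⟨2 | 1 1⟩,  ⟨2 | 1 1 1⟩ ×4,  ⟨2 | 1 1 1 1⟩ ×2,  ⟨2 | 1 1 1 2⟩,  ⟨2 | 1 2 2⟩ ×2,  ⟨2 | 1 2 2 2⟩,  ⟨3 | 0⟩ ×2,  ⟨3 | 1⟩,  ⟨4 | 2⟩,  ⟨5 | 1⟩ ×2 }


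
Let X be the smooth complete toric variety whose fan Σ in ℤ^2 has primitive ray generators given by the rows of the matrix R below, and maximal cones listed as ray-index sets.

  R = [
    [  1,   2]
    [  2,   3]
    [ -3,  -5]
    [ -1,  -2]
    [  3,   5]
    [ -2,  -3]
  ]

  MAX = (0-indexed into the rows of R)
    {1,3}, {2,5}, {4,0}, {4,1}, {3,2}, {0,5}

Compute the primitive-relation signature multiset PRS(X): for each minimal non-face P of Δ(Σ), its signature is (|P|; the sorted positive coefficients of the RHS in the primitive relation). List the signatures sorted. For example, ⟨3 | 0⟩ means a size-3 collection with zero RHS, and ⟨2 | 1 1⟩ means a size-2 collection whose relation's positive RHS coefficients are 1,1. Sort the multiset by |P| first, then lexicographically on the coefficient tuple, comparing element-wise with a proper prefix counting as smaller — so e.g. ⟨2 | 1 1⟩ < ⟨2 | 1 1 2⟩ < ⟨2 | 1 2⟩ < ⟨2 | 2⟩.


9 collections generate NE(X_Σ); each relation:

  P = {0,3}:  v_{0} + v_{3} = 0  ⇒ sig = ⟨2 | 0⟩
  P = {1,5}:  v_{1} + v_{5} = 0  ⇒ sig = ⟨2 | 0⟩
  P = {2,4}:  v_{2} + v_{4} = 0  ⇒ sig = ⟨2 | 0⟩
  P = {0,1}:  v_{0} + v_{1} = v_{4}  ⇒ sig = ⟨2 | 1⟩
  P = {0,2}:  v_{0} + v_{2} = v_{5}  ⇒ sig = ⟨2 | 1⟩
  P = {1,2}:  v_{1} + v_{2} = v_{3}  ⇒ sig = ⟨2 | 1⟩
  P = {3,4}:  v_{3} + v_{4} = v_{1}  ⇒ sig = ⟨2 | 1⟩
  P = {3,5}:  v_{3} + v_{5} = v_{2}  ⇒ sig = ⟨2 | 1⟩
  P = {4,5}:  v_{4} + v_{5} = v_{0}  ⇒ sig = ⟨2 | 1⟩

so the primitive-relation signature multiset is
    |P|=2: 9 collections, coeffs (), (), (), (1), (1), (1), (1), (1), (1)


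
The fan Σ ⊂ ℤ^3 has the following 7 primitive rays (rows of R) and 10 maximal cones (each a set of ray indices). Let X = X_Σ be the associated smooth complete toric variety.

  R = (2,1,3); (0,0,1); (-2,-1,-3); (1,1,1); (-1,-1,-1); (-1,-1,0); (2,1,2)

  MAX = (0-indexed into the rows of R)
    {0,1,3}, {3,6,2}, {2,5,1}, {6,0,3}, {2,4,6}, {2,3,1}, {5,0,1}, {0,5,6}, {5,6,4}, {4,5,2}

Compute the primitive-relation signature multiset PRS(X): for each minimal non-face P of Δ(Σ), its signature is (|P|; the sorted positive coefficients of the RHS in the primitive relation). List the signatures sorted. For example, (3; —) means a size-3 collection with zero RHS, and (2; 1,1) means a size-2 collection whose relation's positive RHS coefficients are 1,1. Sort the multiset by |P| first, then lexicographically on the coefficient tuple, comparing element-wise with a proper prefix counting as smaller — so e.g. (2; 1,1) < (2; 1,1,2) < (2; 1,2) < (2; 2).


Δ(Σ) — 7 vertices, 7 min non-faces:

  {0,2}:  v_{0} + v_{2} = 0  so sig = (2; —)
  {3,4}:  v_{3} + v_{4} = 0  so sig = (2; —)
  {1,4}:  v_{1} + v_{4} = v_{5}  so sig = (2; 1)
  {1,6}:  v_{1} + v_{6} = v_{0}  so sig = (2; 1)
  {3,5}:  v_{3} + v_{5} = v_{1}  so sig = (2; 1)
  {0,4}:  v_{0} + v_{4} = v_{5} + v_{6}  so sig = (2; 1,1)
  {2,5,6}:  v_{2} + v_{5} + v_{6} = v_{4}  so sig = (3; 1)

Signatures (|P|; sorted positive RHS coefficients), sorted:
    (2; —)
    (2; —)
    (2; 1)
    (2; 1)
    (2; 1)
    (2; 1,1)
    (3; 1)


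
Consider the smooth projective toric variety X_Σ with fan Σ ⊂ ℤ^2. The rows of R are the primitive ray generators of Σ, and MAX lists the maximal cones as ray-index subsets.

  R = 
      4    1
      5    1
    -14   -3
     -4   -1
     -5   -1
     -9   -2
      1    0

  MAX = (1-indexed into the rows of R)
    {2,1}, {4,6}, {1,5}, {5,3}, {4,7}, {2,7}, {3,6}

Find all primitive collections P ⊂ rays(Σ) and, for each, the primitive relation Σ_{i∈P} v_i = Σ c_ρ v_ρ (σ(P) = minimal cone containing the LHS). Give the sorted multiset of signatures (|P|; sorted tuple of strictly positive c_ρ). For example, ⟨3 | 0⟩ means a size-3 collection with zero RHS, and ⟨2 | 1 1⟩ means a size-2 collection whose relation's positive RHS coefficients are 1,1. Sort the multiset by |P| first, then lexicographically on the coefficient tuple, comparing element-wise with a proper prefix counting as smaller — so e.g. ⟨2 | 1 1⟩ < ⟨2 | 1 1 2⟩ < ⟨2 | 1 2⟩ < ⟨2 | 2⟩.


Minimal non-faces — 14 found among 7 rays, 7 max cones:

  P = {1,4}:  v_{1} + v_{4} = 0  so sig = ⟨2 | 0⟩
  P = {2,5}:  v_{2} + v_{5} = 0  so sig = ⟨2 | 0⟩
  P = {1,6}:  v_{1} + v_{6} = v_{5}  so sig = ⟨2 | 1⟩
  P = {1,7}:  v_{1} + v_{7} = v_{2}  so sig = ⟨2 | 1⟩
  P = {2,3}:  v_{2} + v_{3} = v_{6}  so sig = ⟨2 | 1⟩
  P = {2,4}:  v_{2} + v_{4} = v_{7}  so sig = ⟨2 | 1⟩
  P = {2,6}:  v_{2} + v_{6} = v_{4}  so sig = ⟨2 | 1⟩
  P = {4,5}:  v_{4} + v_{5} = v_{6}  so sig = ⟨2 | 1⟩
  P = {5,6}:  v_{5} + v_{6} = v_{3}  so sig = ⟨2 | 1⟩
  P = {5,7}:  v_{5} + v_{7} = v_{4}  so sig = ⟨2 | 1⟩
  P = {3,7}:  v_{3} + v_{7} = v_{4} + v_{6}  so sig = ⟨2 | 1 1⟩
  P = {1,3}:  v_{1} + v_{3} = 2·v_{5}  so sig = ⟨2 | 2⟩
  P = {3,4}:  v_{3} + v_{4} = 2·v_{6}  so sig = ⟨2 | 2⟩
  P = {6,7}:  v_{6} + v_{7} = 2·v_{4}  so sig = ⟨2 | 2⟩

Sorted signature multiset PRS(X):
    ⟨2 | 0⟩
    ⟨2 | 0⟩
    ⟨2 | 1⟩
    ⟨2 | 1⟩
    ⟨2 | 1⟩
    ⟨2 | 1⟩
    ⟨2 | 1⟩
    ⟨2 | 1⟩
    ⟨2 | 1⟩
    ⟨2 | 1⟩
    ⟨2 | 1 1⟩
    ⟨2 | 2⟩
    ⟨2 | 2⟩
    ⟨2 | 2⟩


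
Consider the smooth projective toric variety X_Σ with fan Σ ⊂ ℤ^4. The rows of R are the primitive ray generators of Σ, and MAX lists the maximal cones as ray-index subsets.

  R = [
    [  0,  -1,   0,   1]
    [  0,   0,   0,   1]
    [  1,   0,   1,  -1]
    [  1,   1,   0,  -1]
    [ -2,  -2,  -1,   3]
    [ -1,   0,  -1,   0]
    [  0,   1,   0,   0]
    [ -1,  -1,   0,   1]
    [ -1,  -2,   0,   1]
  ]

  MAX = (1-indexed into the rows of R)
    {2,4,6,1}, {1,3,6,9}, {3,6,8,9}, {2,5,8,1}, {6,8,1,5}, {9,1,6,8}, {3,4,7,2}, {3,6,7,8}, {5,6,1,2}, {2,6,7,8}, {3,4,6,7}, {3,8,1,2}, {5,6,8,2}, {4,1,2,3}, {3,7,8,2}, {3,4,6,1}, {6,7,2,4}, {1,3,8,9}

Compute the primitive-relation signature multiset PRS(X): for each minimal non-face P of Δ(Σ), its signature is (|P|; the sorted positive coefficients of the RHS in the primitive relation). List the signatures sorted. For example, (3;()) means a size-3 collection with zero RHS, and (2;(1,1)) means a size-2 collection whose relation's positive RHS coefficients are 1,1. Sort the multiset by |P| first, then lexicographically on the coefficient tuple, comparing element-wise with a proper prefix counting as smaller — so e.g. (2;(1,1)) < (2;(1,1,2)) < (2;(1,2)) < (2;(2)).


12 collections generate NE(X_Σ); each relation:

  • {4,8}:  v_{4} + v_{8} = 0  so sig = (2;())
  • {1,7}:  v_{1} + v_{7} = v_{2}  so sig = (2;(1))
  • {7,9}:  v_{7} + v_{9} = v_{8}  so sig = (2;(1))
  • {2,9}:  v_{2} + v_{9} = v_{1} + v_{8}  so sig = (2;(1,1))
  • {3,5}:  v_{3} + v_{5} = v_{1} + v_{8}  so sig = (2;(1,1))
  • {4,5}:  v_{4} + v_{5} = v_{1} + v_{2} + v_{6}  so sig = (2;(1,1,1))
  • {4,9}:  v_{4} + v_{9} = v_{1} + v_{3} + v_{6}  so sig = (2;(1,1,1))
  • {5,7}:  v_{5} + v_{7} = 2·v_{2} + v_{6} + v_{8}  so sig = (2;(1,1,2))
  • {5,9}:  v_{5} + v_{9} = 2·v_{1} + v_{6} + 2·v_{8}  so sig = (2;(1,2,2))
  • {2,3,6}:  v_{2} + v_{3} + v_{6} = 0  so sig = (3;())
  • {1,2,6,8}:  v_{1} + v_{2} + v_{6} + v_{8} = v_{5}  so sig = (4;(1))
  • {1,3,6,8}:  v_{1} + v_{3} + v_{6} + v_{8} = v_{9}  so sig = (4;(1))

Sorted signature multiset PRS(X):
    |P|=2: 9 collections, coeffs (), (1), (1), (1,1), (1,1), (1,1,1), (1,1,1), (1,1,2), (1,2,2)
    |P|=3: 1 collection, coeffs ()
    |P|=4: 2 collections, coeffs (1), (1)


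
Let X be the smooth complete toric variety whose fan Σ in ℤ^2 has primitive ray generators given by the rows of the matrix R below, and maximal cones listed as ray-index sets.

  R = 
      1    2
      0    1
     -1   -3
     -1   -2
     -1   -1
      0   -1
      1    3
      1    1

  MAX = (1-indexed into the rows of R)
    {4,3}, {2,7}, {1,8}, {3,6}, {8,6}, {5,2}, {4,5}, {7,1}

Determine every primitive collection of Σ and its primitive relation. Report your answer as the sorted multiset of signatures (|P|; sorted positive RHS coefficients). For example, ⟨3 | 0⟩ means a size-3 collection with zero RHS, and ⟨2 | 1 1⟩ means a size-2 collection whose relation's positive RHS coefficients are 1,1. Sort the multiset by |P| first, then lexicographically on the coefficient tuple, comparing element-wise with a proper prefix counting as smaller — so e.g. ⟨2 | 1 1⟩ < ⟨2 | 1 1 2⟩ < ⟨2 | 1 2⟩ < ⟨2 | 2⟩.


Minimal non-faces — 20 found among 8 rays, 8 max cones:

  P={1,4}:  v_{1} + v_{4} = 0 — sig = ⟨2 | 0⟩
  P={2,6}:  v_{2} + v_{6} = 0 — sig = ⟨2 | 0⟩
  P={3,7}:  v_{3} + v_{7} = 0 — sig = ⟨2 | 0⟩
  P={5,8}:  v_{5} + v_{8} = 0 — sig = ⟨2 | 0⟩
  P={1,2}:  v_{1} + v_{2} = v_{7} — sig = ⟨2 | 1⟩
  P={1,3}:  v_{1} + v_{3} = v_{6} — sig = ⟨2 | 1⟩
  P={1,5}:  v_{1} + v_{5} = v_{2} — sig = ⟨2 | 1⟩
  P={1,6}:  v_{1} + v_{6} = v_{8} — sig = ⟨2 | 1⟩
  P={2,3}:  v_{2} + v_{3} = v_{4} — sig = ⟨2 | 1⟩
  P={2,4}:  v_{2} + v_{4} = v_{5} — sig = ⟨2 | 1⟩
  P={2,8}:  v_{2} + v_{8} = v_{1} — sig = ⟨2 | 1⟩
  P={4,6}:  v_{4} + v_{6} = v_{3} — sig = ⟨2 | 1⟩
  P={4,7}:  v_{4} + v_{7} = v_{2} — sig = ⟨2 | 1⟩
  P={4,8}:  v_{4} + v_{8} = v_{6} — sig = ⟨2 | 1⟩
  P={5,6}:  v_{5} + v_{6} = v_{4} — sig = ⟨2 | 1⟩
  P={6,7}:  v_{6} + v_{7} = v_{1} — sig = ⟨2 | 1⟩
  P={3,5}:  v_{3} + v_{5} = 2·v_{4} — sig = ⟨2 | 2⟩
  P={3,8}:  v_{3} + v_{8} = 2·v_{6} — sig = ⟨2 | 2⟩
  P={5,7}:  v_{5} + v_{7} = 2·v_{2} — sig = ⟨2 | 2⟩
  P={7,8}:  v_{7} + v_{8} = 2·v_{1} — sig = ⟨2 | 2⟩

so the primitive-relation signature multiset is
    ⟨2 | 0⟩
    ⟨2 | 0⟩
    ⟨2 | 0⟩
    ⟨2 | 0⟩
    ⟨2 | 1⟩
    ⟨2 | 1⟩
    ⟨2 | 1⟩
    ⟨2 | 1⟩
    ⟨2 | 1⟩
    ⟨2 | 1⟩
    ⟨2 | 1⟩
    ⟨2 | 1⟩
    ⟨2 | 1⟩
    ⟨2 | 1⟩
    ⟨2 | 1⟩
    ⟨2 | 1⟩
    ⟨2 | 2⟩
    ⟨2 | 2⟩
    ⟨2 | 2⟩
    ⟨2 | 2⟩


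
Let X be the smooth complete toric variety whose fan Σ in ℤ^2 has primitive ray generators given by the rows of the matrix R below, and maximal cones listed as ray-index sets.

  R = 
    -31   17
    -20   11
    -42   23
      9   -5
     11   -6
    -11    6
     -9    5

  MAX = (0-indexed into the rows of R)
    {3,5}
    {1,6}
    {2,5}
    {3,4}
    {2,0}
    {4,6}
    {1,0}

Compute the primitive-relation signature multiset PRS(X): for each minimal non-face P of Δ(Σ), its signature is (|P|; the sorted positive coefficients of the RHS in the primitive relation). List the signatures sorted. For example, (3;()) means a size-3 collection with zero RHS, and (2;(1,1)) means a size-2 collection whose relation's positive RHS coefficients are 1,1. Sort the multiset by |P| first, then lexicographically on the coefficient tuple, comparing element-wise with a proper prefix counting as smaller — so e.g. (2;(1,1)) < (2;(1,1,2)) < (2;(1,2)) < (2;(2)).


Δ(Σ) — 7 vertices, 14 min non-faces:

  P={3,6}:  v_{3} + v_{6} = 0  ⟹  sig = (2;())
  P={4,5}:  v_{4} + v_{5} = 0  ⟹  sig = (2;())
  P={0,4}:  v_{0} + v_{4} = v_{1}  ⟹  sig = (2;(1))
  P={0,5}:  v_{0} + v_{5} = v_{2}  ⟹  sig = (2;(1))
  P={1,3}:  v_{1} + v_{3} = v_{5}  ⟹  sig = (2;(1))
  P={1,4}:  v_{1} + v_{4} = v_{6}  ⟹  sig = (2;(1))
  P={1,5}:  v_{1} + v_{5} = v_{0}  ⟹  sig = (2;(1))
  P={2,4}:  v_{2} + v_{4} = v_{0}  ⟹  sig = (2;(1))
  P={5,6}:  v_{5} + v_{6} = v_{1}  ⟹  sig = (2;(1))
  P={2,6}:  v_{2} + v_{6} = v_{0} + v_{1}  ⟹  sig = (2;(1,1))
  P={0,3}:  v_{0} + v_{3} = 2·v_{5}  ⟹  sig = (2;(2))
  P={0,6}:  v_{0} + v_{6} = 2·v_{1}  ⟹  sig = (2;(2))
  P={1,2}:  v_{1} + v_{2} = 2·v_{0}  ⟹  sig = (2;(2))
  P={2,3}:  v_{2} + v_{3} = 3·v_{5}  ⟹  sig = (2;(3))

Signatures (|P|; sorted positive RHS coefficients), sorted:
[(2;()), (2;()), (2;(1)), (2;(1)), (2;(1)), (2;(1)), (2;(1)), (2;(1)), (2;(1)), (2;(1,1)), (2;(2)), (2;(2)), (2;(2)), (2;(3))]


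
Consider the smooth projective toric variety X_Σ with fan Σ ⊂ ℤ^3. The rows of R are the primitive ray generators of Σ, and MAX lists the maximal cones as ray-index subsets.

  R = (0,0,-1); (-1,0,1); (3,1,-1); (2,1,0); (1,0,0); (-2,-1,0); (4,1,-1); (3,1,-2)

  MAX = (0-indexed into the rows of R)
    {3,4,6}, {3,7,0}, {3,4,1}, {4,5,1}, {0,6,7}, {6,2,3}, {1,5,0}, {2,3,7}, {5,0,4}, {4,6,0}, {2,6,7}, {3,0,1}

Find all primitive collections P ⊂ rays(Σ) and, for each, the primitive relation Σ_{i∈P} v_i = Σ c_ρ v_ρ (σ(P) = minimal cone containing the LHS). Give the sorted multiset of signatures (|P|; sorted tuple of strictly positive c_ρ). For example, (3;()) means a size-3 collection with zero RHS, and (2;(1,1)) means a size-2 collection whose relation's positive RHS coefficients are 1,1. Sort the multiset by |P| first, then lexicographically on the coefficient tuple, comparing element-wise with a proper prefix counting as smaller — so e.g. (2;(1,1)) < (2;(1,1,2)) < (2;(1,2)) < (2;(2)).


14 minimal non-faces of Δ(Σ) (on 8 rays):

  • {3,5}:  v_{3} + v_{5} = 0  ⟹  sig = (2;())
  • {0,2}:  v_{0} + v_{2} = v_{7}  ⟹  sig = (2;(1))
  • {1,2}:  v_{1} + v_{2} = v_{3}  ⟹  sig = (2;(1))
  • {2,4}:  v_{2} + v_{4} = v_{6}  ⟹  sig = (2;(1))
  • {1,6}:  v_{1} + v_{6} = v_{3} + v_{4}  ⟹  sig = (2;(1,1))
  • {1,7}:  v_{1} + v_{7} = v_{0} + v_{3}  ⟹  sig = (2;(1,1))
  • {2,5}:  v_{2} + v_{5} = v_{0} + v_{4}  ⟹  sig = (2;(1,1))
  • {4,7}:  v_{4} + v_{7} = v_{0} + v_{6}  ⟹  sig = (2;(1,1))
  • {5,6}:  v_{5} + v_{6} = v_{0} + 2·v_{4}  ⟹  sig = (2;(1,2))
  • {5,7}:  v_{5} + v_{7} = 2·v_{0} + v_{4}  ⟹  sig = (2;(1,2))
  • {0,1,4}:  v_{0} + v_{1} + v_{4} = 0  ⟹  sig = (3;())
  • {0,3,4}:  v_{0} + v_{3} + v_{4} = v_{2}  ⟹  sig = (3;(1))
  • {0,3,6}:  v_{0} + v_{3} + v_{6} = 2·v_{2}  ⟹  sig = (3;(2))
  • {3,6,7}:  v_{3} + v_{6} + v_{7} = 3·v_{2}  ⟹  sig = (3;(3))

Hence PRS(X_Σ) =
    (2;())
    (2;(1))
    (2;(1))
    (2;(1))
    (2;(1,1))
    (2;(1,1))
    (2;(1,1))
    (2;(1,1))
    (2;(1,2))
    (2;(1,2))
    (3;())
    (3;(1))
    (3;(2))
    (3;(3))


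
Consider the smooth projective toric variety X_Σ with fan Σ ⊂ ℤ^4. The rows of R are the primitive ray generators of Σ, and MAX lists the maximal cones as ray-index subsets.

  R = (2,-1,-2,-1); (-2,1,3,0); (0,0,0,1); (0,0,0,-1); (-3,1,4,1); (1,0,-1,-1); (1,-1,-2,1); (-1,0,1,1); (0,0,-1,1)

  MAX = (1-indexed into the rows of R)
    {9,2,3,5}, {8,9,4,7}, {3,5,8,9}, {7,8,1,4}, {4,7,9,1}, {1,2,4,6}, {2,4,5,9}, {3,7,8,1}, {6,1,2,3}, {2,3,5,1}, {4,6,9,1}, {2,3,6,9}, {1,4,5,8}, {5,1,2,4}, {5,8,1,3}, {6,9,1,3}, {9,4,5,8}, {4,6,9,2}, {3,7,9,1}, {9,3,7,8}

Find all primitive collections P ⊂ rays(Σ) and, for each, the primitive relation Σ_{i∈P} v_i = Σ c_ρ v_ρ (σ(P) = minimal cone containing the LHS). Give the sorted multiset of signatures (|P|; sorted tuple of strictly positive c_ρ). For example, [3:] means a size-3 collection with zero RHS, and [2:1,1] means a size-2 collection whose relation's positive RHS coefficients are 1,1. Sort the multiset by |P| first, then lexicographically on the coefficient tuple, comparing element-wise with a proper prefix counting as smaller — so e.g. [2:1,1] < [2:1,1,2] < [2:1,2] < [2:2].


Minimal non-faces — 10 found among 9 rays, 20 max cones:

  P = {3,4}:  v_{3} + v_{4} = 0 — sig = [2:]
  P = {6,8}:  v_{6} + v_{8} = 0 — sig = [2:]
  P = {2,7}:  v_{2} + v_{7} = v_{8} — sig = [2:1]
  P = {2,8}:  v_{2} + v_{8} = v_{5} — sig = [2:1]
  P = {5,6}:  v_{5} + v_{6} = v_{2} — sig = [2:1]
  P = {6,7}:  v_{6} + v_{7} = v_{1} + v_{9} — sig = [2:1,1]
  P = {5,7}:  v_{5} + v_{7} = 2·v_{8} — sig = [2:2]
  P = {1,2,9}:  v_{1} + v_{2} + v_{9} = 0 — sig = [3:]
  P = {1,5,9}:  v_{1} + v_{5} + v_{9} = v_{8} — sig = [3:1]
  P = {1,8,9}:  v_{1} + v_{8} + v_{9} = v_{7} — sig = [3:1]

Sorted signature multiset PRS(X):
    [2:]
    [2:]
    [2:1]
    [2:1]
    [2:1]
    [2:1,1]
    [2:2]
    [3:]
    [3:1]
    [3:1]


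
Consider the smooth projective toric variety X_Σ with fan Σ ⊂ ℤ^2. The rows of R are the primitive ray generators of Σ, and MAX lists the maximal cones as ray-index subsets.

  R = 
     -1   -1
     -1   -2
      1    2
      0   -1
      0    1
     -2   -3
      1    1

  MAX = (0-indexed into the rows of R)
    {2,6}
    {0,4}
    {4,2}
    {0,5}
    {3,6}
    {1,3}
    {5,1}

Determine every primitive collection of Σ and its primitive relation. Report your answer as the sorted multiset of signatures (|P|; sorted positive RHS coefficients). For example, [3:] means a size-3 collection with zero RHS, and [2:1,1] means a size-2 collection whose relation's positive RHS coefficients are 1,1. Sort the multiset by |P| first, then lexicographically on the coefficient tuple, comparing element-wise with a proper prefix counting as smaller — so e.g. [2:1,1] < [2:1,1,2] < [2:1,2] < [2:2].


14 minimal non-faces of Δ(Σ) (on 7 rays):

  P={0,6}:  v_{0} + v_{6} = 0 ; sig = [2:]
  P={1,2}:  v_{1} + v_{2} = 0 ; sig = [2:]
  P={3,4}:  v_{3} + v_{4} = 0 ; sig = [2:]
  P={0,1}:  v_{0} + v_{1} = v_{5} ; sig = [2:1]
  P={0,2}:  v_{0} + v_{2} = v_{4} ; sig = [2:1]
  P={0,3}:  v_{0} + v_{3} = v_{1} ; sig = [2:1]
  P={1,4}:  v_{1} + v_{4} = v_{0} ; sig = [2:1]
  P={1,6}:  v_{1} + v_{6} = v_{3} ; sig = [2:1]
  P={2,3}:  v_{2} + v_{3} = v_{6} ; sig = [2:1]
  P={2,5}:  v_{2} + v_{5} = v_{0} ; sig = [2:1]
  P={4,6}:  v_{4} + v_{6} = v_{2} ; sig = [2:1]
  P={5,6}:  v_{5} + v_{6} = v_{1} ; sig = [2:1]
  P={3,5}:  v_{3} + v_{5} = 2·v_{1} ; sig = [2:2]
  P={4,5}:  v_{4} + v_{5} = 2·v_{0} ; sig = [2:2]

so the primitive-relation signature multiset is
[[2:], [2:], [2:], [2:1], [2:1], [2:1], [2:1], [2:1], [2:1], [2:1], [2:1], [2:1], [2:2], [2:2]]


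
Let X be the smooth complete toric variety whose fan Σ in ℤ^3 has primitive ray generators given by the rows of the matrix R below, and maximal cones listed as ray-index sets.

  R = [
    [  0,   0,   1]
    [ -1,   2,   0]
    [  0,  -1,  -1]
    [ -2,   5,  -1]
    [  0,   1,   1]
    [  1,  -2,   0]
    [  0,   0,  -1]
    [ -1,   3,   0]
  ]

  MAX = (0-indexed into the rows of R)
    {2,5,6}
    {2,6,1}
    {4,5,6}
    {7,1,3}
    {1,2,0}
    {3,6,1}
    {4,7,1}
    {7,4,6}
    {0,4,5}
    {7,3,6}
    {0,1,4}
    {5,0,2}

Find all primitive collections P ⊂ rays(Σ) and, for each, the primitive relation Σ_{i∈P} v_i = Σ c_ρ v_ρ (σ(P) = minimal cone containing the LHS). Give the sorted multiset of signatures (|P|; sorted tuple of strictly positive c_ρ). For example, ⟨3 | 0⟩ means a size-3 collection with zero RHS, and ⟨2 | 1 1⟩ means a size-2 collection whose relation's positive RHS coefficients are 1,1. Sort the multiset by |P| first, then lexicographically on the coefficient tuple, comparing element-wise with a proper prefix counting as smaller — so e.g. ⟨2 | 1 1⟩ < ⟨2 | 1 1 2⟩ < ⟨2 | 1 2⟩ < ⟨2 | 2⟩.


12 minimal non-faces of Δ(Σ) (on 8 rays):

  P = {0,6}:  v_{0} + v_{6} = 0  ⇒ sig = ⟨2 | 0⟩
  P = {1,5}:  v_{1} + v_{5} = 0  ⇒ sig = ⟨2 | 0⟩
  P = {2,4}:  v_{2} + v_{4} = 0  ⇒ sig = ⟨2 | 0⟩
  P = {0,3}:  v_{0} + v_{3} = v_{1} + v_{7}  ⇒ sig = ⟨2 | 1 1⟩
  P = {0,7}:  v_{0} + v_{7} = v_{1} + v_{4}  ⇒ sig = ⟨2 | 1 1⟩
  P = {2,7}:  v_{2} + v_{7} = v_{1} + v_{6}  ⇒ sig = ⟨2 | 1 1⟩
  P = {3,5}:  v_{3} + v_{5} = v_{6} + v_{7}  ⇒ sig = ⟨2 | 1 1⟩
  P = {5,7}:  v_{5} + v_{7} = v_{4} + v_{6}  ⇒ sig = ⟨2 | 1 1⟩
  P = {3,4}:  v_{3} + v_{4} = 2·v_{7}  ⇒ sig = ⟨2 | 2⟩
  P = {2,3}:  v_{2} + v_{3} = 2·v_{1} + 2·v_{6}  ⇒ sig = ⟨2 | 2 2⟩
  P = {1,4,6}:  v_{1} + v_{4} + v_{6} = v_{7}  ⇒ sig = ⟨3 | 1⟩
  P = {1,6,7}:  v_{1} + v_{6} + v_{7} = v_{3}  ⇒ sig = ⟨3 | 1⟩

Sorted signature multiset PRS(X):
    ⟨2 | 0⟩
    ⟨2 | 0⟩
    ⟨2 | 0⟩
    ⟨2 | 1 1⟩
    ⟨2 | 1 1⟩
    ⟨2 | 1 1⟩
    ⟨2 | 1 1⟩
    ⟨2 | 1 1⟩
    ⟨2 | 2⟩
    ⟨2 | 2 2⟩
    ⟨3 | 1⟩
    ⟨3 | 1⟩


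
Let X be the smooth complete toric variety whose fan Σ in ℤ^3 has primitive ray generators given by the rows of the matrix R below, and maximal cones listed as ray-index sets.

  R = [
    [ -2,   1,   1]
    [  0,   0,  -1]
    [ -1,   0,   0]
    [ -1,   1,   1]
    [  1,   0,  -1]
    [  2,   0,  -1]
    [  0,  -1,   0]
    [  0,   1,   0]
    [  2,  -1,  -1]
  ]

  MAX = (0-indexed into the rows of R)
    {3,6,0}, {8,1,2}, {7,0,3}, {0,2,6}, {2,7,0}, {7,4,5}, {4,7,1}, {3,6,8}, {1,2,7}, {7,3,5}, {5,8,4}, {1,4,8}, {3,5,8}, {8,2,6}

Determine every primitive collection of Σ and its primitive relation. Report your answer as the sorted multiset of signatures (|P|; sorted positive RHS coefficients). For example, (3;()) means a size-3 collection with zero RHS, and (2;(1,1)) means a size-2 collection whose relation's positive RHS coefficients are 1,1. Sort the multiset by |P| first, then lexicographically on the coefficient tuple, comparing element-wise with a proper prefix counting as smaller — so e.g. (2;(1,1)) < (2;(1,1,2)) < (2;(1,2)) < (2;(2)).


Δ(Σ) — 9 vertices, 15 min non-faces:

  P = {0,8}:  v_{0} + v_{8} = 0  ⇒ sig = (2;())
  P = {6,7}:  v_{6} + v_{7} = 0  ⇒ sig = (2;())
  P = {0,5}:  v_{0} + v_{5} = v_{7}  ⇒ sig = (2;(1))
  P = {2,3}:  v_{2} + v_{3} = v_{0}  ⇒ sig = (2;(1))
  P = {2,4}:  v_{2} + v_{4} = v_{1}  ⇒ sig = (2;(1))
  P = {2,5}:  v_{2} + v_{5} = v_{4}  ⇒ sig = (2;(1))
  P = {3,4}:  v_{3} + v_{4} = v_{7}  ⇒ sig = (2;(1))
  P = {5,6}:  v_{5} + v_{6} = v_{8}  ⇒ sig = (2;(1))
  P = {7,8}:  v_{7} + v_{8} = v_{5}  ⇒ sig = (2;(1))
  P = {0,4}:  v_{0} + v_{4} = v_{2} + v_{7}  ⇒ sig = (2;(1,1))
  P = {1,3}:  v_{1} + v_{3} = v_{2} + v_{7}  ⇒ sig = (2;(1,1))
  P = {4,6}:  v_{4} + v_{6} = v_{2} + v_{8}  ⇒ sig = (2;(1,1))
  P = {0,1}:  v_{0} + v_{1} = 2·v_{2} + v_{7}  ⇒ sig = (2;(1,2))
  P = {1,6}:  v_{1} + v_{6} = 2·v_{2} + v_{8}  ⇒ sig = (2;(1,2))
  P = {1,5}:  v_{1} + v_{5} = 2·v_{4}  ⇒ sig = (2;(2))

Sorted signature multiset PRS(X):
{ (2;()) ×2,  (2;(1)) ×7,  (2;(1,1)) ×3,  (2;(1,2)) ×2,  (2;(2)) }
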